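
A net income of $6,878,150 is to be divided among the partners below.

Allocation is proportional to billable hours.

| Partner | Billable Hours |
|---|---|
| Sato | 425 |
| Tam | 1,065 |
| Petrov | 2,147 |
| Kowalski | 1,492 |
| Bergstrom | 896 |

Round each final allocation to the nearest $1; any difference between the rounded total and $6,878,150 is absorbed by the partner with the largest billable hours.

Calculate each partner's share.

Total billable hours = 6,025.
Raw shares: Sato 425/6,025 × $6,878,150 = 485,180.71; Tam 1,065/6,025 × $6,878,150 = 1,215,805.77; Petrov 2,147/6,025 × $6,878,150 = 2,451,018.76; Kowalski 1,492/6,025 × $6,878,150 = 1,703,269.68; Bergstrom 896/6,025 × $6,878,150 = 1,022,875.09.
Rounded to nearest $1: Sato $485,181; Tam $1,215,806; Petrov $2,451,019; Kowalski $1,703,270; Bergstrom $1,022,875. Sum = $6,878,151.
Difference $6,878,150 − $6,878,151 = −$1 applied to largest billable hours (Petrov): Petrov becomes $2,451,018.

Sato: $485,181; Tam: $1,215,806; Petrov: $2,451,018; Kowalski: $1,703,270; Bergstrom: $1,022,875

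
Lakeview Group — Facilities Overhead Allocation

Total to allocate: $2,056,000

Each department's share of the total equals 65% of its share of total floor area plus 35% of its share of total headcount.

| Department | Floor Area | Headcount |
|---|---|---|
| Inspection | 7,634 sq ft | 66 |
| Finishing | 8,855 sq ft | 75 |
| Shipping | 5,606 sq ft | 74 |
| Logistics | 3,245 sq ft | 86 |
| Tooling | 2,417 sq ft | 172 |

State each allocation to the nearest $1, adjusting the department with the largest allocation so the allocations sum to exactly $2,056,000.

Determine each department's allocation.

Inspection: $467,959 · Finishing: $540,438 · Shipping: $382,489 · Logistics: $287,071 · Tooling: $378,043

Totals — floor area 27,757, headcount 473.
Composite weights (65% floor area + 35% headcount): Inspection 0.2276; Finishing 0.2629; Shipping 0.1860; Logistics 0.1396; Tooling 0.1839.
Unrounded shares: Inspection 467,959.02; Finishing 540,437.97; Shipping 382,488.92; Logistics 287,071.48; Tooling 378,042.61.
After rounding ($1): Inspection $467,959; Finishing $540,438; Shipping $382,489; Logistics $287,071; Tooling $378,043. Sum = $2,056,000.
No rounding difference to absorb.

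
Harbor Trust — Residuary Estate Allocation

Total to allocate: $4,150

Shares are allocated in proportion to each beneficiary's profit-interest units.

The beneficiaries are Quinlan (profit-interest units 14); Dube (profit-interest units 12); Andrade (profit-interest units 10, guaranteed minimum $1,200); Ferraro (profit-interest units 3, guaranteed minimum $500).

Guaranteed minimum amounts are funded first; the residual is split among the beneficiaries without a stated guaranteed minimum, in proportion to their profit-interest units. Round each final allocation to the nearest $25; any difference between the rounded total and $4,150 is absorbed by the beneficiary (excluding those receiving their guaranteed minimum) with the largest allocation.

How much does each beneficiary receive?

Quinlan: $1,325; Dube: $1,125; Andrade: $1,200; Ferraro: $500

Fund the minimums — Andrade $1,200; Ferraro $500. Residual $2,450.
Residual split over remaining profit-interest units 26: Quinlan 1,319.23 → $1,325; Dube 1,130.77 → $1,125.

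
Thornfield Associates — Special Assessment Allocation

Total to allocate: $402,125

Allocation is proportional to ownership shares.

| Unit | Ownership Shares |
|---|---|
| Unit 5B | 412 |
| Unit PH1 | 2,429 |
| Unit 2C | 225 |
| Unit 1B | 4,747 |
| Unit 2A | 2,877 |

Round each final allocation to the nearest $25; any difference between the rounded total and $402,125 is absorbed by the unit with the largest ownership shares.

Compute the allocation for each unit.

Unit 5B: $15,500 · Unit PH1: $91,375 · Unit 2C: $8,475 · Unit 1B: $178,550 · Unit 2A: $108,225

Total ownership shares = 412 + 2,429 + 225 + 4,747 + 2,877 = 10,690.
Pro-rata amounts: Unit 5B 15,498.18; Unit PH1 91,371.53; Unit 2C 8,463.81; Unit 1B 178,567.57; Unit 2A 108,223.91.
At nearest $25: Unit 5B $15,500; Unit PH1 $91,375; Unit 2C $8,475; Unit 1B $178,575; Unit 2A $108,225. Sum = $402,150.
Difference $402,125 − $402,150 = −$25 applied to largest ownership shares (Unit 1B): Unit 1B becomes $178,550.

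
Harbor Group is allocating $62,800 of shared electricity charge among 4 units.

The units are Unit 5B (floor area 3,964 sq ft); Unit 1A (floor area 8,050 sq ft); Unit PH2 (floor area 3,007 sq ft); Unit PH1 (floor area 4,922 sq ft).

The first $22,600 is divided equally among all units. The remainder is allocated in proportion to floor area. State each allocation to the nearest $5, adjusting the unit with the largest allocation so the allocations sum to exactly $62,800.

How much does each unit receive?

Unit 5B: $13,640 | Unit 1A: $21,880 | Unit PH2: $11,710 | Unit PH1: $15,570

Equal tier: $22,600 ÷ 4 = $5,650 apiece.
Remainder $40,200 by floor area (total 19,943): Unit 5B 7,990.41 → $7,990; Unit 1A 16,226.75 → $16,225; Unit PH2 6,061.34 → $6,060; Unit PH1 9,921.50 → $9,920.
Rounding difference +$5 on remainder applied to Unit 1A.
Totals: Unit 5B $5,650 + $7,990 = $13,640; Unit 1A $5,650 + $16,230 = $21,880; Unit PH2 $5,650 + $6,060 = $11,710; Unit PH1 $5,650 + $9,920 = $15,570.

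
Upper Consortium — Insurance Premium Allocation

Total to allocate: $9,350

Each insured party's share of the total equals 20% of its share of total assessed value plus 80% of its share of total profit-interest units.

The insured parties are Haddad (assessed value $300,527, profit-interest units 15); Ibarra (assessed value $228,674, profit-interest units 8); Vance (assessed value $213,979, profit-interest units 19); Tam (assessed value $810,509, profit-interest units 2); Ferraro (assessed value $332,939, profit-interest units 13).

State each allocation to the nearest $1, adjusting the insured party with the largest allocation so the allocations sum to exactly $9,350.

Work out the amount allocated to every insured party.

Assessed value total 1,886,628; profit-interest units total 57.
Combined weights (20% assessed value + 80% profit-interest units): Haddad 0.2424; Ibarra 0.1365; Vance 0.2894; Tam 0.1140; Ferraro 0.2178.
Proportional shares: Haddad 2,266.30; Ibarra 1,276.48; Vance 2,705.43; Tam 1,065.82; Ferraro 2,035.97.
After rounding ($1): Haddad $2,266; Ibarra $1,276; Vance $2,705; Tam $1,066; Ferraro $2,036. Sum = $9,349.
Difference $9,350 − $9,349 = +$1 applied to largest allocation (Vance): Vance becomes $2,706.

Haddad: $2,266 | Ibarra: $1,276 | Vance: $2,706 | Tam: $1,066 | Ferraro: $2,036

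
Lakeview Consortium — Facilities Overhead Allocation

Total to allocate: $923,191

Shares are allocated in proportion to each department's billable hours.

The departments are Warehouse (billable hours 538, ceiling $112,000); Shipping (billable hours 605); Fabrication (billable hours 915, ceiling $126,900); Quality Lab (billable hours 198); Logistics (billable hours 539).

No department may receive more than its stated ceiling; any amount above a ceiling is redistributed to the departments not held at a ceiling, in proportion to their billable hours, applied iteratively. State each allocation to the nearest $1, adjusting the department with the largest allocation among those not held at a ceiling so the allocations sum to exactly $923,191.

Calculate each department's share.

Total billable hours = 2,795.
Unconstrained shares: Warehouse 177,701.88; Shipping 199,832.04; Fabrication 302,225.32; Quality Lab 65,399.58; Logistics 178,032.18.
Held at cap: Warehouse ($112,000), Fabrication ($126,900); remaining pool $684,291 reallocated over remaining billable hours 1,342.
Remaining shares: Shipping 308,491.84 → $308,492; Quality Lab 100,960.97 → $100,961; Logistics 274,838.19 → $274,838.

Warehouse: $112,000; Shipping: $308,492; Fabrication: $126,900; Quality Lab: $100,961; Logistics: $274,838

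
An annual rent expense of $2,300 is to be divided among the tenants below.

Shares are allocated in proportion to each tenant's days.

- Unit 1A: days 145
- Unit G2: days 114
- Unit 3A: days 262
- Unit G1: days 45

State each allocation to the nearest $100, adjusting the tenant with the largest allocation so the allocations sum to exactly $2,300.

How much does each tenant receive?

Unit 1A: $600 · Unit G2: $500 · Unit 3A: $1,000 · Unit G1: $200

Days total: 566.
Proportional shares: Unit 1A 145/566 × $2,300 = 589.22; Unit G2 114/566 × $2,300 = 463.25; Unit 3A 262/566 × $2,300 = 1,064.66; Unit G1 45/566 × $2,300 = 182.86.
Rounded to nearest $100: Unit 1A $600; Unit G2 $500; Unit 3A $1,100; Unit G1 $200. Sum = $2,400.
Difference $2,300 − $2,400 = −$100 applied to largest allocation (Unit 3A): Unit 3A becomes $1,000.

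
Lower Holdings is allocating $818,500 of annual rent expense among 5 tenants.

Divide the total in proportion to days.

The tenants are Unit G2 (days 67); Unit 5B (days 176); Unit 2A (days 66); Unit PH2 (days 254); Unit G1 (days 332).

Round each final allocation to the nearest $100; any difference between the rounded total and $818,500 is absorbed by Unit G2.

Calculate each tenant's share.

Total days = 895.
Proportional shares: Unit G2 67/895 × $818,500 = 61,273.18; Unit 5B 176/895 × $818,500 = 160,956.42; Unit 2A 66/895 × $818,500 = 60,358.66; Unit PH2 254/895 × $818,500 = 232,289.39; Unit G1 332/895 × $818,500 = 303,622.35.
At nearest $100: Unit G2 $61,300; Unit 5B $161,000; Unit 2A $60,400; Unit PH2 $232,300; Unit G1 $303,600. Sum = $818,600.
Difference $818,500 − $818,600 = −$100 applied to Unit G2: Unit G2 becomes $61,200.

Unit G2: $61,200 | Unit 5B: $161,000 | Unit 2A: $60,400 | Unit PH2: $232,300 | Unit G1: $303,600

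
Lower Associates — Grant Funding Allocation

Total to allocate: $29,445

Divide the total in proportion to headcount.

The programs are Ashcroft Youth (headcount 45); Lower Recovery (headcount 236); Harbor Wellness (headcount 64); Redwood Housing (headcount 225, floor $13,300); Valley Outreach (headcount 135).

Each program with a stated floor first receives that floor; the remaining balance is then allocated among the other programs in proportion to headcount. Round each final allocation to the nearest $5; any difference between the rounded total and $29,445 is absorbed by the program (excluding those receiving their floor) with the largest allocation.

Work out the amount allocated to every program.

Guaranteed amounts: Redwood Housing $13,300. Remaining pool $16,145.
Remaining pool split over remaining headcount 480: Ashcroft Youth 1,513.59 → $1,515; Lower Recovery 7,937.96 → $7,940; Harbor Wellness 2,152.67 → $2,155; Valley Outreach 4,540.78 → $4,540.
Rounding difference −$5 applied to Lower Recovery → $7,935.

Ashcroft Youth: $1,515 | Lower Recovery: $7,935 | Harbor Wellness: $2,155 | Redwood Housing: $13,300 | Valley Outreach: $4,540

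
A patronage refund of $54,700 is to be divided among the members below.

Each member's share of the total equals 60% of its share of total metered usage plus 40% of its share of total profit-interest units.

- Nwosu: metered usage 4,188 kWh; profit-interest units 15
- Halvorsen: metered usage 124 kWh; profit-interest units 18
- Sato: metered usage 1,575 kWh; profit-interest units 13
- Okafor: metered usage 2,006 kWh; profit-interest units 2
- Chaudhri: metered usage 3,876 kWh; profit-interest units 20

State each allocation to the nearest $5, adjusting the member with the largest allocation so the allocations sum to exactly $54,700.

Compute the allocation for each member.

Nwosu: $16,505; Halvorsen: $6,140; Sato: $8,575; Okafor: $6,240; Chaudhri: $17,240

Metered usage total 11,769; profit-interest units total 68.
Composite weights (60% metered usage + 40% profit-interest units): Nwosu 0.3017; Halvorsen 0.1122; Sato 0.1568; Okafor 0.1140; Chaudhri 0.3153.
Unrounded shares: Nwosu 16,505.47; Halvorsen 6,137.56; Sato 8,575.12; Okafor 6,237.63; Chaudhri 17,244.23.
After rounding ($5): Nwosu $16,505; Halvorsen $6,140; Sato $8,575; Okafor $6,240; Chaudhri $17,245. Sum = $54,705.
Difference $54,700 − $54,705 = −$5 applied to largest allocation (Chaudhri): Chaudhri becomes $17,240.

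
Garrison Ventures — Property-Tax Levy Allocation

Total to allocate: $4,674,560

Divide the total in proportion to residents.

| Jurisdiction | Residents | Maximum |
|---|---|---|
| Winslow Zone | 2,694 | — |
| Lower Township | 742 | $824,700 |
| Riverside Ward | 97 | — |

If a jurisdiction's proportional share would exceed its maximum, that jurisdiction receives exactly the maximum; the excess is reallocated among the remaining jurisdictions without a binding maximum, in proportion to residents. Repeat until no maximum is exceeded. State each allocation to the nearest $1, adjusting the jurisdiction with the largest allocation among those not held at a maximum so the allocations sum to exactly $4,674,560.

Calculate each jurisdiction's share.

Winslow Zone: $3,716,060 | Lower Township: $824,700 | Riverside Ward: $133,800

Residents total: 3,533.
Proportional shares (ignoring caps): Winslow Zone 3,564,467.77; Lower Township 981,750.22; Riverside Ward 128,342.01.
Capped: Lower Township ($824,700); balance $3,849,860 reallocated over remaining residents 2,791.
Shares after redistribution: Winslow Zone 3,716,059.78 → $3,716,060; Riverside Ward 133,800.22 → $133,800.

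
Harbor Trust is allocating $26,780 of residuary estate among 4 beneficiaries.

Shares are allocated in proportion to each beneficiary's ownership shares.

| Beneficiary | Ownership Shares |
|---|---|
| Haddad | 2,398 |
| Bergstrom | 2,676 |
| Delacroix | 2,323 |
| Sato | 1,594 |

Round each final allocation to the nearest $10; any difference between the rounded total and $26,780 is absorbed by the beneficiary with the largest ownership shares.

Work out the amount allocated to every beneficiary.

Sum of ownership shares: 2,398 + 2,676 + 2,323 + 1,594 = 8,991.
Unrounded shares: Haddad 7,142.52; Bergstrom 7,970.56; Delacroix 6,919.13; Sato 4,747.78.
After rounding ($10): Haddad $7,140; Bergstrom $7,970; Delacroix $6,920; Sato $4,750. Sum = $26,780.
No rounding difference to absorb.

Haddad: $7,140 · Bergstrom: $7,970 · Delacroix: $6,920 · Sato: $4,750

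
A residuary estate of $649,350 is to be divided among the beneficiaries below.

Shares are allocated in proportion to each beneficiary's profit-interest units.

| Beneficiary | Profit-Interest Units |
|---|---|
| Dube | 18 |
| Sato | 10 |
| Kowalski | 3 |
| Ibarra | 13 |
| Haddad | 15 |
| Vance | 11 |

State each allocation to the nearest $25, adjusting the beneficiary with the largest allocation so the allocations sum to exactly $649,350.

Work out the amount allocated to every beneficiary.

Dube: $166,950 | Sato: $92,775 | Kowalski: $27,825 | Ibarra: $120,600 | Haddad: $139,150 | Vance: $102,050

Combined profit-interest units = 70.
Pro-rata amounts: Dube 18/70 × $649,350 = 166,975.71; Sato 10/70 × $649,350 = 92,764.29; Kowalski 3/70 × $649,350 = 27,829.29; Ibarra 13/70 × $649,350 = 120,593.57; Haddad 15/70 × $649,350 = 139,146.43; Vance 11/70 × $649,350 = 102,040.71.
After rounding ($25): Dube $166,975; Sato $92,775; Kowalski $27,825; Ibarra $120,600; Haddad $139,150; Vance $102,050. Sum = $649,375.
Difference $649,350 − $649,375 = −$25 applied to largest allocation (Dube): Dube becomes $166,950.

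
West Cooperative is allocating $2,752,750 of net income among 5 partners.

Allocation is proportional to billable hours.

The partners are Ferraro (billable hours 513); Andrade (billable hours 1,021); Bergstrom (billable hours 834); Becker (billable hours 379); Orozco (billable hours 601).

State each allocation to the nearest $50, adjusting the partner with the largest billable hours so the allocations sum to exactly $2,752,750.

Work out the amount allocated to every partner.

Sum of billable hours: 3,348.
Raw shares: Ferraro 513/3,348 × $2,752,750 = 421,792.34; Andrade 1,021/3,348 × $2,752,750 = 839,473.64; Bergstrom 834/3,348 × $2,752,750 = 685,720.88; Becker 379/3,348 × $2,752,750 = 311,616.56; Orozco 601/3,348 × $2,752,750 = 494,146.58.
Rounded to nearest $50: Ferraro $421,800; Andrade $839,450; Bergstrom $685,700; Becker $311,600; Orozco $494,150. Sum = $2,752,700.
Difference $2,752,750 − $2,752,700 = +$50 applied to largest billable hours (Andrade): Andrade becomes $839,500.

Ferraro: $421,800 · Andrade: $839,500 · Bergstrom: $685,700 · Becker: $311,600 · Orozco: $494,150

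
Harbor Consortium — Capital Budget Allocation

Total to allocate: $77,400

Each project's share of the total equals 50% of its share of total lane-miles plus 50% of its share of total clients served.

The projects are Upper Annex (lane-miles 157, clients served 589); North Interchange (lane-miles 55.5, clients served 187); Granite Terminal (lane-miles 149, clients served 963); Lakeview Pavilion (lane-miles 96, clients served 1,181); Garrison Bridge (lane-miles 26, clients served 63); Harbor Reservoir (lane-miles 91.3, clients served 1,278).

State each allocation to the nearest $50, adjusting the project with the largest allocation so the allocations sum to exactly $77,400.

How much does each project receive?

Upper Annex: $15,900 · North Interchange: $5,450 · Granite Terminal: $18,800 · Lakeview Pavilion: $17,200 · Garrison Bridge: $2,300 · Harbor Reservoir: $17,750

Lane-miles total 574.8; clients served total 4,261.
Blended shares (50% lane-miles + 50% clients served): Upper Annex 0.2057; North Interchange 0.0702; Granite Terminal 0.2426; Lakeview Pavilion 0.2221; Garrison Bridge 0.0300; Harbor Reservoir 0.2294.
Unrounded shares: Upper Annex 15,919.98; North Interchange 5,435.10; Granite Terminal 18,778.16; Lakeview Pavilion 17,189.75; Garrison Bridge 2,322.71; Harbor Reservoir 17,754.30.
After rounding ($50): Upper Annex $15,900; North Interchange $5,450; Granite Terminal $18,800; Lakeview Pavilion $17,200; Garrison Bridge $2,300; Harbor Reservoir $17,750. Sum = $77,400.
Sum already equals the total — no adjustment.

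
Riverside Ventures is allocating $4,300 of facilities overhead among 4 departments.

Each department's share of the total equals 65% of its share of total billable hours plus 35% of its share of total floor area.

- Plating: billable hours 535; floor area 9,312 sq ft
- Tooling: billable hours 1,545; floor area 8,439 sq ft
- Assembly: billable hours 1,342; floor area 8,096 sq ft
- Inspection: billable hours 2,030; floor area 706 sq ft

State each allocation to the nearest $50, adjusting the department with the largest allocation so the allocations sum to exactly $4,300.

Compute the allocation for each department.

Billable hours total 5,452; floor area total 26,553.
Blended shares (65% billable hours + 35% floor area): Plating 0.1865; Tooling 0.2954; Assembly 0.2667; Inspection 0.2513.
Pro-rata amounts: Plating 802.07; Tooling 1,270.37; Assembly 1,146.86; Inspection 1,080.71.
Rounded to nearest $50: Plating $800; Tooling $1,250; Assembly $1,150; Inspection $1,100. Sum = $4,300.
No rounding difference to absorb.

Plating: $800 · Tooling: $1,250 · Assembly: $1,150 · Inspection: $1,100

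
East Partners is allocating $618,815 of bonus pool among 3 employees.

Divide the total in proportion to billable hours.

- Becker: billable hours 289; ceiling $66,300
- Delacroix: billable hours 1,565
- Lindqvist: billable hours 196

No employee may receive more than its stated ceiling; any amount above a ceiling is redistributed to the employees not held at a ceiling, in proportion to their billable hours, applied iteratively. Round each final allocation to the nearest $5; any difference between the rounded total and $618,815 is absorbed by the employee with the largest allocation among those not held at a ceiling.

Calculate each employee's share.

Becker: $66,300 · Delacroix: $491,020 · Lindqvist: $61,495

Billable hours total: 2,050.
Proportional shares (ignoring caps): Becker 87,237.82; Delacroix 472,412.43; Lindqvist 59,164.75.
Cap binds for Becker ($66,300); residual $552,515 reallocated over remaining billable hours 1,761.
Shares after redistribution: Delacroix 491,019.86 → $491,020; Lindqvist 61,495.14 → $61,495.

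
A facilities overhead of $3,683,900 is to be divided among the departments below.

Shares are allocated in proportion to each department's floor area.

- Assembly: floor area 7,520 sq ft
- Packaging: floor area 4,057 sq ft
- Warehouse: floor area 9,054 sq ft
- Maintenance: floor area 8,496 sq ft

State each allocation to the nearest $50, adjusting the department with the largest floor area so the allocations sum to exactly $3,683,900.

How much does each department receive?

Sum of floor area: 29,127.
Pro-rata amounts: Assembly 7,520/29,127 × $3,683,900 = 951,108.18; Packaging 4,057/29,127 × $3,683,900 = 513,117.80; Warehouse 9,054/29,127 × $3,683,900 = 1,145,124.13; Maintenance 8,496/29,127 × $3,683,900 = 1,074,549.88.
After rounding ($50): Assembly $951,100; Packaging $513,100; Warehouse $1,145,100; Maintenance $1,074,550. Sum = $3,683,850.
Difference $3,683,900 − $3,683,850 = +$50 applied to largest floor area (Warehouse): Warehouse becomes $1,145,150.

Assembly: $951,100; Packaging: $513,100; Warehouse: $1,145,150; Maintenance: $1,074,550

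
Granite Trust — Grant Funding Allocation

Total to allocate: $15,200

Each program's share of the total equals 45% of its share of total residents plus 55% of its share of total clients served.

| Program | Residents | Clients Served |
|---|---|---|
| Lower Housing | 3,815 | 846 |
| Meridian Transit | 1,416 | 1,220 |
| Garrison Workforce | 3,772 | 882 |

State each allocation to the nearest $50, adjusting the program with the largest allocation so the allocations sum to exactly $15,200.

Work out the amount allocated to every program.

Totals — residents 9,003, clients served 2,948.
Combined weights (45% residents + 55% clients served): Lower Housing 0.3485; Meridian Transit 0.2984; Garrison Workforce 0.3531.
Proportional shares: Lower Housing 5,297.54; Meridian Transit 4,535.50; Garrison Workforce 5,366.96.
Rounded to nearest $50: Lower Housing $5,300; Meridian Transit $4,550; Garrison Workforce $5,350. Sum = $15,200.
Sum already equals the total — no adjustment.

Lower Housing: $5,300 · Meridian Transit: $4,550 · Garrison Workforce: $5,350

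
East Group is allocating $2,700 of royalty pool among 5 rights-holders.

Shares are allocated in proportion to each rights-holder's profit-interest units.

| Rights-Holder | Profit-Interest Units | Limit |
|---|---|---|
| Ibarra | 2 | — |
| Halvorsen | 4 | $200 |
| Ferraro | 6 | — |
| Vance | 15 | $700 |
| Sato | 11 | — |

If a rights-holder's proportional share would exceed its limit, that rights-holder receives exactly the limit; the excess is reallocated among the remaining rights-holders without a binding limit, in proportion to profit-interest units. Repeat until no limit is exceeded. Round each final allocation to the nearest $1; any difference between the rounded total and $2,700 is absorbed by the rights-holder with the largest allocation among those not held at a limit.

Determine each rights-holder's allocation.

Combined profit-interest units = 38.
Proportional shares (ignoring caps): Ibarra 142.11; Halvorsen 284.21; Ferraro 426.32; Vance 1,065.79; Sato 781.58.
Cap binds for Halvorsen ($200), Vance ($700); remaining pool $1,800 reallocated over remaining profit-interest units 19.
Redistributed shares: Ibarra 189.47 → $189; Ferraro 568.42 → $568; Sato 1,042.11 → $1,042.
Rounding difference +$1 applied to Sato → $1,043.

Ibarra: $189; Halvorsen: $200; Ferraro: $568; Vance: $700; Sato: $1,043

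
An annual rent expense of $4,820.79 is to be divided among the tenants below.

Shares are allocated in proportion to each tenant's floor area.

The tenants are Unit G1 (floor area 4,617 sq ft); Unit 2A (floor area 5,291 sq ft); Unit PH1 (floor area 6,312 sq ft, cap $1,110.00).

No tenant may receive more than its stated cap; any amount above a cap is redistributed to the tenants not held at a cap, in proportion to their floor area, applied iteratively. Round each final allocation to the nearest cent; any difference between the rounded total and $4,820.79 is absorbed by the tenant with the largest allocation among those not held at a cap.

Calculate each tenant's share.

Combined floor area = 16,220.
Pro-rata shares before constraints: Unit G1 1,372.2310; Unit 2A 1,572.5524; Unit PH1 1,876.0066.
Held at cap: Unit PH1 ($1,110.00); balance $3,710.79 reallocated over remaining floor area 9,908.
Redistributed shares: Unit G1 1,729.1802 → $1,729.18; Unit 2A 1,981.6098 → $1,981.61.

Unit G1: $1,729.18 · Unit 2A: $1,981.61 · Unit PH1: $1,110.00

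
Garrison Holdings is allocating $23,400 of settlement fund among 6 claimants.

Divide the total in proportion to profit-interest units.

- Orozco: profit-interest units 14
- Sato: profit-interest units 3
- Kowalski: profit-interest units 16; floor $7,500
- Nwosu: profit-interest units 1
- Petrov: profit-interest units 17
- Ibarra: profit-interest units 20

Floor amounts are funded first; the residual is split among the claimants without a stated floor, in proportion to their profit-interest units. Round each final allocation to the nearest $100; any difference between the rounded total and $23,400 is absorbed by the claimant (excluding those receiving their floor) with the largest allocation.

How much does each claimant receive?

Guaranteed amounts: Kowalski $7,500. Remaining pool $15,900.
Remaining pool split over remaining profit-interest units 55: Orozco 4,047.27 → $4,000; Sato 867.27 → $900; Nwosu 289.09 → $300; Petrov 4,914.55 → $4,900; Ibarra 5,781.82 → $5,800.

Orozco: $4,000 | Sato: $900 | Kowalski: $7,500 | Nwosu: $300 | Petrov: $4,900 | Ibarra: $5,800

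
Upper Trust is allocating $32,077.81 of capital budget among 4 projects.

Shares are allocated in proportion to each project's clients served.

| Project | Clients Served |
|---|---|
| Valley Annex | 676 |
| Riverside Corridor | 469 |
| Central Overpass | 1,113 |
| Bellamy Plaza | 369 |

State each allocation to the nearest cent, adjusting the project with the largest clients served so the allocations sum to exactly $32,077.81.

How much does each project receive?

Clients served total: 676 + 469 + 1,113 + 369 = 2,627.
Pro-rata amounts: Valley Annex 8,254.5107; Riverside Corridor 5,726.8721; Central Overpass 13,590.6367; Bellamy Plaza 4,505.7906.
At nearest cent: Valley Annex $8,254.51; Riverside Corridor $5,726.87; Central Overpass $13,590.64; Bellamy Plaza $4,505.79. Sum = $32,077.81.
Sum already equals the total — no adjustment.

Valley Annex: $8,254.51 · Riverside Corridor: $5,726.87 · Central Overpass: $13,590.64 · Bellamy Plaza: $4,505.79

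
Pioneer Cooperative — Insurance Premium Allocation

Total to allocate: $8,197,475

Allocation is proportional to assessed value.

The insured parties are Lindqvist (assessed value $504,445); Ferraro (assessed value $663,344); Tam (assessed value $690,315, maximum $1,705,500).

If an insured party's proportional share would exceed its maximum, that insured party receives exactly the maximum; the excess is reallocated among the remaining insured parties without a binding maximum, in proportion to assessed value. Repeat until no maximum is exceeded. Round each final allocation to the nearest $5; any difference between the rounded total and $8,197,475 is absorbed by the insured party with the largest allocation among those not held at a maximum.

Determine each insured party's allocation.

Lindqvist: $2,804,310; Ferraro: $3,687,665; Tam: $1,705,500

Sum of assessed value: 1,858,104.
Unconstrained shares: Lindqvist 2,225,481.07; Ferraro 2,926,502.42; Tam 3,045,491.51.
Cap binds for Tam ($1,705,500); remaining pool $6,491,975 reallocated over remaining assessed value 1,167,789.
Redistributed shares: Lindqvist 2,804,311.68 → $2,804,310; Ferraro 3,687,663.32 → $3,687,665.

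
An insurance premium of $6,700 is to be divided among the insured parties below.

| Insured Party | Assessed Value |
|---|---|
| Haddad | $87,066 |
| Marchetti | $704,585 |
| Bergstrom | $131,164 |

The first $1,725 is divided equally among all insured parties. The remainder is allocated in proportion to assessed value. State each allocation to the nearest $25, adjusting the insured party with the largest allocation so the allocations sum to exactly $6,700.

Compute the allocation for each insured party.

First tranche $1,725 split equally: $575 each.
Remainder $4,975 by assessed value (total 922,815): Haddad 469.38 → $475; Marchetti 3,798.50 → $3,800; Bergstrom 707.12 → $700.
Totals: Haddad $575 + $475 = $1,050; Marchetti $575 + $3,800 = $4,375; Bergstrom $575 + $700 = $1,275.

Haddad: $1,050 | Marchetti: $4,375 | Bergstrom: $1,275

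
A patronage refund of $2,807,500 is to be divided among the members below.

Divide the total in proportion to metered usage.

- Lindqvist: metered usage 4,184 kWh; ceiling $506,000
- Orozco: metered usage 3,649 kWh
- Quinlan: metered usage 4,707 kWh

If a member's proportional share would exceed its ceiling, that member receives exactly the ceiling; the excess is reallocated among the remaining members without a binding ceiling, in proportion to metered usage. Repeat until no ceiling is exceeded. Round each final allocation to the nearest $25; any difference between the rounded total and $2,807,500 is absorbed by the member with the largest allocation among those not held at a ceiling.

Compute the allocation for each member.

Lindqvist: $506,000 | Orozco: $1,005,050 | Quinlan: $1,296,450

Metered usage total: 12,540.
Pro-rata shares before constraints: Lindqvist 936,728.87; Orozco 816,951.16; Quinlan 1,053,819.98.
Capped: Lindqvist ($506,000); balance $2,301,500 reallocated over remaining metered usage 8,356.
Remaining shares: Orozco 1,005,047.09 → $1,005,050; Quinlan 1,296,452.91 → $1,296,450.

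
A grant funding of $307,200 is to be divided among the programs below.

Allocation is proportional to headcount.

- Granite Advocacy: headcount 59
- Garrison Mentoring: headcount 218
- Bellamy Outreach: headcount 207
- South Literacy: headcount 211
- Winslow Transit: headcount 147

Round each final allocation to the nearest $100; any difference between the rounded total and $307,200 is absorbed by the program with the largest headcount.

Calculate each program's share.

Granite Advocacy: $21,500 | Garrison Mentoring: $79,600 | Bellamy Outreach: $75,500 | South Literacy: $77,000 | Winslow Transit: $53,600

Sum of headcount: 59 + 218 + 207 + 211 + 147 = 842.
Pro-rata amounts: Granite Advocacy 21,525.89; Garrison Mentoring 79,536.34; Bellamy Outreach 75,523.04; South Literacy 76,982.42; Winslow Transit 53,632.30.
At nearest $100: Granite Advocacy $21,500; Garrison Mentoring $79,500; Bellamy Outreach $75,500; South Literacy $77,000; Winslow Transit $53,600. Sum = $307,100.
Difference $307,200 − $307,100 = +$100 applied to largest headcount (Garrison Mentoring): Garrison Mentoring becomes $79,600.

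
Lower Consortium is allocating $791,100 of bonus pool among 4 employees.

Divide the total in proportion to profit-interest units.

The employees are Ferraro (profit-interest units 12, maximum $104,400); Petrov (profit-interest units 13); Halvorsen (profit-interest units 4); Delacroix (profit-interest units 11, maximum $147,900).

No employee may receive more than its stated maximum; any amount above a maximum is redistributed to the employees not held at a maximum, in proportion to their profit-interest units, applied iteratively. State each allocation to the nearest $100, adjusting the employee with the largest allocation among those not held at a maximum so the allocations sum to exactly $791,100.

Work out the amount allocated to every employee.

Ferraro: $104,400 | Petrov: $412,000 | Halvorsen: $126,800 | Delacroix: $147,900

Profit-interest units total: 40.
Unconstrained shares: Ferraro 237,330.00; Petrov 257,107.50; Halvorsen 79,110.00; Delacroix 217,552.50.
Cap binds for Ferraro ($104,400), Delacroix ($147,900); remaining pool $538,800 reallocated over remaining profit-interest units 17.
Remaining shares: Petrov 412,023.53 → $412,000; Halvorsen 126,776.47 → $126,800.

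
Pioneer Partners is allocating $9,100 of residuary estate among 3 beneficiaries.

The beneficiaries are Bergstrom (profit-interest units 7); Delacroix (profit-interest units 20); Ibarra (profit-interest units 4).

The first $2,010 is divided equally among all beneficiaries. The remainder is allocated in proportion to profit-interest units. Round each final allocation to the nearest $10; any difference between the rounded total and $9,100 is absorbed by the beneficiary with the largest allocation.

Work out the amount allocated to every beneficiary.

Bergstrom: $2,270 | Delacroix: $5,250 | Ibarra: $1,580

Equal tier: $2,010 ÷ 3 = $670 apiece.
Remainder $7,090 by profit-interest units (total 31): Bergstrom 1,600.97 → $1,600; Delacroix 4,574.19 → $4,570; Ibarra 914.84 → $910.
Rounding difference +$10 on remainder applied to Delacroix.
Totals: Bergstrom $670 + $1,600 = $2,270; Delacroix $670 + $4,580 = $5,250; Ibarra $670 + $910 = $1,580.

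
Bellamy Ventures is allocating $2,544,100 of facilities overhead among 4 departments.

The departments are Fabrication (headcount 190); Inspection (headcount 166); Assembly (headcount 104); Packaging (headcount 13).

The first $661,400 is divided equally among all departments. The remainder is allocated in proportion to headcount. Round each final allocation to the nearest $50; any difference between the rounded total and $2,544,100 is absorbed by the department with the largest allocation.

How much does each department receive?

$661,400 shared equally gives $165,350 per department.
Remainder $1,882,700 by headcount (total 473): Fabrication 756,264.27 → $756,250; Inspection 660,736.15 → $660,750; Assembly 413,955.18 → $413,950; Packaging 51,744.40 → $51,750.
Totals: Fabrication $165,350 + $756,250 = $921,600; Inspection $165,350 + $660,750 = $826,100; Assembly $165,350 + $413,950 = $579,300; Packaging $165,350 + $51,750 = $217,100.

Fabrication: $921,600; Inspection: $826,100; Assembly: $579,300; Packaging: $217,100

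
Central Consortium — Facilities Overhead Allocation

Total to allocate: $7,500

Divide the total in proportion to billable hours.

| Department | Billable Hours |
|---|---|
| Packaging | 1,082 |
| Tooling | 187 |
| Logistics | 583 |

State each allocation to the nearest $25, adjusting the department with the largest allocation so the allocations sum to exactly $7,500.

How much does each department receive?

Packaging: $4,400 · Tooling: $750 · Logistics: $2,350

Sum of billable hours: 1,852.
Proportional shares: Packaging 1,082/1,852 × $7,500 = 4,381.75; Tooling 187/1,852 × $7,500 = 757.29; Logistics 583/1,852 × $7,500 = 2,360.96.
At nearest $25: Packaging $4,375; Tooling $750; Logistics $2,350. Sum = $7,475.
Difference $7,500 − $7,475 = +$25 applied to largest allocation (Packaging): Packaging becomes $4,400.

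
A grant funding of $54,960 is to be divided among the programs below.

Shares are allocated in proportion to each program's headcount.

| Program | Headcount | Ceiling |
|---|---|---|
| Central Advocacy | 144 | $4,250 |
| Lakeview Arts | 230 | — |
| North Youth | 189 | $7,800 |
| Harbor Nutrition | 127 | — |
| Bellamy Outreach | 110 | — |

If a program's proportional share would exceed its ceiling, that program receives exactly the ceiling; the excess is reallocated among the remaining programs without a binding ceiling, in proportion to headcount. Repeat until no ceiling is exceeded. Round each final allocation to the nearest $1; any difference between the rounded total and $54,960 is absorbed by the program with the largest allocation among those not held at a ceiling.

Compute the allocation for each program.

Central Advocacy: $4,250 | Lakeview Arts: $21,134 | North Youth: $7,800 | Harbor Nutrition: $11,669 | Bellamy Outreach: $10,107

Sum of headcount: 800.
Unconstrained shares: Central Advocacy 9,892.80; Lakeview Arts 15,801.00; North Youth 12,984.30; Harbor Nutrition 8,724.90; Bellamy Outreach 7,557.00.
Cap binds for Central Advocacy ($4,250), North Youth ($7,800); balance $42,910 reallocated over remaining headcount 467.
Redistributed shares: Lakeview Arts 21,133.40 → $21,133; Harbor Nutrition 11,669.31 → $11,669; Bellamy Outreach 10,107.28 → $10,107.
Rounding difference +$1 applied to Lakeview Arts → $21,134.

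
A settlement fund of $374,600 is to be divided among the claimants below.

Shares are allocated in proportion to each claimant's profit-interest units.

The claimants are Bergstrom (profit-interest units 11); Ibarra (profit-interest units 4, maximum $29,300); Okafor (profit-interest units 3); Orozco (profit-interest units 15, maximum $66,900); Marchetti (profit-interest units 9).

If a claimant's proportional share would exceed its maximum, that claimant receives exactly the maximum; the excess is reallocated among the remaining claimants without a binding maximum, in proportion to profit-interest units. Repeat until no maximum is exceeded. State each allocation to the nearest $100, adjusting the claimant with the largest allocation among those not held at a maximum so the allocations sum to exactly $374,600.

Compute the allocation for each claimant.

Combined profit-interest units = 42.
Proportional shares (ignoring caps): Bergstrom 98,109.52; Ibarra 35,676.19; Okafor 26,757.14; Orozco 133,785.71; Marchetti 80,271.43.
Cap binds for Ibarra ($29,300), Orozco ($66,900); balance $278,400 reallocated over remaining profit-interest units 23.
Shares after redistribution: Bergstrom 133,147.83 → $133,100; Okafor 36,313.04 → $36,300; Marchetti 108,939.13 → $108,900.
Rounding difference +$100 applied to Bergstrom → $133,200.

Bergstrom: $133,200 | Ibarra: $29,300 | Okafor: $36,300 | Orozco: $66,900 | Marchetti: $108,900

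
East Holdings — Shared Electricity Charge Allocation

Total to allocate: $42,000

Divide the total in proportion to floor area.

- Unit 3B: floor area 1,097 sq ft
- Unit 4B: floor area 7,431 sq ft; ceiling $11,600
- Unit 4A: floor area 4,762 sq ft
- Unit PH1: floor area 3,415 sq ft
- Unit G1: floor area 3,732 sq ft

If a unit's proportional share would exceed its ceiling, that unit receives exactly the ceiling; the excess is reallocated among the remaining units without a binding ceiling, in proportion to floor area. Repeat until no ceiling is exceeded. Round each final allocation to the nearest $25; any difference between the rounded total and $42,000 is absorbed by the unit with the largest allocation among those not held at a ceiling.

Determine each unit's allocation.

Combined floor area = 20,437.
Unconstrained shares: Unit 3B 2,254.44; Unit 4B 15,271.42; Unit 4A 9,786.37; Unit PH1 7,018.15; Unit G1 7,669.62.
Held at cap: Unit 4B ($11,600); residual $30,400 reallocated over remaining floor area 13,006.
Remaining shares: Unit 3B 2,564.11 → $2,575; Unit 4A 11,130.62 → $11,125; Unit PH1 7,982.16 → $7,975; Unit G1 8,723.11 → $8,725.

Unit 3B: $2,575; Unit 4B: $11,600; Unit 4A: $11,125; Unit PH1: $7,975; Unit G1: $8,725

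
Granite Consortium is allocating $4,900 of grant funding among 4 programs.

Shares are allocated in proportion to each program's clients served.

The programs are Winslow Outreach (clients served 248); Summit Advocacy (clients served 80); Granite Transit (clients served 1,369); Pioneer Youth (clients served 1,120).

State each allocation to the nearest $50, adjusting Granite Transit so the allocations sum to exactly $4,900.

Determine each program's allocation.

Winslow Outreach: $450; Summit Advocacy: $150; Granite Transit: $2,350; Pioneer Youth: $1,950

Clients served total: 2,817.
Raw shares: Winslow Outreach 248/2,817 × $4,900 = 431.38; Summit Advocacy 80/2,817 × $4,900 = 139.16; Granite Transit 1,369/2,817 × $4,900 = 2,381.29; Pioneer Youth 1,120/2,817 × $4,900 = 1,948.17.
After rounding ($50): Winslow Outreach $450; Summit Advocacy $150; Granite Transit $2,400; Pioneer Youth $1,950. Sum = $4,950.
Difference $4,900 − $4,950 = −$50 applied to Granite Transit: Granite Transit becomes $2,350.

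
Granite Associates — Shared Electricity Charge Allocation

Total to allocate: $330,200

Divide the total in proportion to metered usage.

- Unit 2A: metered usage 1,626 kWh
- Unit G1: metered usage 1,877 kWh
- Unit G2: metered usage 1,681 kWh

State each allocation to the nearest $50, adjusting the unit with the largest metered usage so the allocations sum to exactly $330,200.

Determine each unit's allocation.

Unit 2A: $103,550 | Unit G1: $119,600 | Unit G2: $107,050

Combined metered usage = 5,184.
Unrounded shares: Unit 2A 1,626/5,184 × $330,200 = 103,569.68; Unit G1 1,877/5,184 × $330,200 = 119,557.37; Unit G2 1,681/5,184 × $330,200 = 107,072.96.
After rounding ($50): Unit 2A $103,550; Unit G1 $119,550; Unit G2 $107,050. Sum = $330,150.
Difference $330,200 − $330,150 = +$50 applied to largest metered usage (Unit G1): Unit G1 becomes $119,600.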